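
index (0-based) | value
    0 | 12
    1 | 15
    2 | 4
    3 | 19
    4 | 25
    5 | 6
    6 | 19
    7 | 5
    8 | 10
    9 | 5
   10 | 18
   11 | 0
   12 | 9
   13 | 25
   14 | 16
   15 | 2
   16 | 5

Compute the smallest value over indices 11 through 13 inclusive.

0

Elements at indices 11..13: 0, 9, 25
min(0, 9, 25) = 0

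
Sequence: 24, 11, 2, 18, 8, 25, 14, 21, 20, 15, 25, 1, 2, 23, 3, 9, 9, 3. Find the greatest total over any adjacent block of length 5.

Each size-5 window and its sum:
[24, 11, 2, 18, 8] → sum 63
[11, 2, 18, 8, 25] → sum 64
[2, 18, 8, 25, 14] → sum 67
[18, 8, 25, 14, 21] → sum 86
[8, 25, 14, 21, 20] → sum 88
[25, 14, 21, 20, 15] → sum 95
[14, 21, 20, 15, 25] → sum 95
[21, 20, 15, 25, 1] → sum 82
[20, 15, 25, 1, 2] → sum 63
[15, 25, 1, 2, 23] → sum 66
[25, 1, 2, 23, 3] → sum 54
[1, 2, 23, 3, 9] → sum 38
[2, 23, 3, 9, 9] → sum 46
[23, 3, 9, 9, 3] → sum 47
Greatest of these is 95.

95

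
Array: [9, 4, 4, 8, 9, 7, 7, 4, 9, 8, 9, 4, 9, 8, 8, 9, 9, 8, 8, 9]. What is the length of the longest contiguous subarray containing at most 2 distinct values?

Extend right; when distinct count exceeds 2, shrink from the left:
[9] 1 distinct, len 1
[9, 4] 2 distinct, len 2
[9, 4, 4] 2 distinct, len 3
[4, 4, 8] 2 distinct, len 3
[8, 9] 2 distinct, len 2
[9, 7] 2 distinct, len 2
[9, 7, 7] 2 distinct, len 3
[7, 7, 4] 2 distinct, len 3
[4, 9] 2 distinct, len 2
[9, 8] 2 distinct, len 2
[9, 8, 9] 2 distinct, len 3
[9, 4] 2 distinct, len 2
[9, 4, 9] 2 distinct, len 3
[9, 8] 2 distinct, len 2
[9, 8, 8] 2 distinct, len 3
[9, 8, 8, 9] 2 distinct, len 4
[9, 8, 8, 9, 9] 2 distinct, len 5
[9, 8, 8, 9, 9, 8] 2 distinct, len 6
[9, 8, 8, 9, 9, 8, 8] 2 distinct, len 7
[9, 8, 8, 9, 9, 8, 8, 9] 2 distinct, len 8
Longest length with ≤2 distinct: 8.

8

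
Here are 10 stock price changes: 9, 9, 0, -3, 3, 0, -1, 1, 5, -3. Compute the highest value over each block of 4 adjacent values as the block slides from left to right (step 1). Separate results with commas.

(9, 9, 0, -3) → max 9
(9, 0, -3, 3) → max 9
(0, -3, 3, 0) → max 3
(-3, 3, 0, -1) → max 3
(3, 0, -1, 1) → max 3
(0, -1, 1, 5) → max 5
(-1, 1, 5, -3) → max 5

9, 9, 3, 3, 3, 5, 5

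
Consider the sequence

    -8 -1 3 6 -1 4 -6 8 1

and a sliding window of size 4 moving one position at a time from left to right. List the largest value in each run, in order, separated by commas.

6, 6, 6, 6, 8, 8

Sliding a size-4 window across the 9 values:
(-8, -1, 3, 6) → max 6
(-1, 3, 6, -1) → max 6
(3, 6, -1, 4) → max 6
(6, -1, 4, -6) → max 6
(-1, 4, -6, 8) → max 8
(4, -6, 8, 1) → max 8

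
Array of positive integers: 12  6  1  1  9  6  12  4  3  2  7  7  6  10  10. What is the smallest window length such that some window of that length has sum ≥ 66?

add 12: running sum 12 < 66
add 6: running sum 18 < 66
add 1: running sum 19 < 66
add 1: running sum 20 < 66
add 9: running sum 29 < 66
add 6: running sum 35 < 66
add 12: running sum 47 < 66
add 4: running sum 51 < 66
add 3: running sum 54 < 66
add 2: running sum 56 < 66
add 7: running sum 63 < 66
add 7: shortest ending here [12, 6, 1, 1, 9, 6, 12, 4, 3, 2, 7, 7] sum 70, len 12
add 6: shortest ending here [12, 6, 1, 1, 9, 6, 12, 4, 3, 2, 7, 7, 6] sum 76, len 13
add 10: shortest ending here [9, 6, 12, 4, 3, 2, 7, 7, 6, 10] sum 66, len 10
add 10: shortest ending here [6, 12, 4, 3, 2, 7, 7, 6, 10, 10] sum 67, len 10
Shortest qualifying length: 10.

10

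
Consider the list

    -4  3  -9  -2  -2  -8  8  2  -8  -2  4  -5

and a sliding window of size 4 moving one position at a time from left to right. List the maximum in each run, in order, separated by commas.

3, 3, -2, 8, 8, 8, 8, 4, 4

[-4, 3, -9, -2] → max 3
[3, -9, -2, -2] → max 3
[-9, -2, -2, -8] → max -2
[-2, -2, -8, 8] → max 8
[-2, -8, 8, 2] → max 8
[-8, 8, 2, -8] → max 8
[8, 2, -8, -2] → max 8
[2, -8, -2, 4] → max 4
[-8, -2, 4, -5] → max 4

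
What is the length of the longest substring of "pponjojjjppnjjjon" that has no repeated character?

[p] len 1
[p] len 1
[p, o] len 2
[p, o, n] len 3
[p, o, n, j] len 4
[n, j, o] len 3
[o, j] len 2
[j] len 1
[j] len 1
[j, p] len 2
[p] len 1
[p, n] len 2
[p, n, j] len 3
[j] len 1
[j] len 1
[j, o] len 2
[j, o, n] len 3
Longest all-distinct length: 4.

4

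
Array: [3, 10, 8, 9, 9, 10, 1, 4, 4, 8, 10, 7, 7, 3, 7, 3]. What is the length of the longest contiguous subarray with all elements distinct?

add 3: [3] len 1
add 10: [3, 10] len 2
add 8: [3, 10, 8] len 3
add 9: [3, 10, 8, 9] len 4
add 9 (repeat 9, move left end past it): [9] len 1
add 10: [9, 10] len 2
add 1: [9, 10, 1] len 3
add 4: [9, 10, 1, 4] len 4
add 4 (repeat 4, move left end past it): [4] len 1
add 8: [4, 8] len 2
add 10: [4, 8, 10] len 3
add 7: [4, 8, 10, 7] len 4
add 7 (repeat 7, move left end past it): [7] len 1
add 3: [7, 3] len 2
add 7 (repeat 7, move left end past it): [3, 7] len 2
add 3 (repeat 3, move left end past it): [7, 3] len 2
Longest all-distinct length: 4.

4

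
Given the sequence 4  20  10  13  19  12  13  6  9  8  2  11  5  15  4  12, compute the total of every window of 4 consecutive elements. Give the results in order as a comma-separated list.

47, 62, 54, 57, 50, 40, 36, 25, 30, 26, 33, 35, 36

4 20 10 13 → sum 47
20 10 13 19 → sum 62
10 13 19 12 → sum 54
13 19 12 13 → sum 57
19 12 13 6 → sum 50
12 13 6 9 → sum 40
13 6 9 8 → sum 36
6 9 8 2 → sum 25
9 8 2 11 → sum 30
8 2 11 5 → sum 26
2 11 5 15 → sum 33
11 5 15 4 → sum 35
5 15 4 12 → sum 36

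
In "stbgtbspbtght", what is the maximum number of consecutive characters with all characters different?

6

add s: [s] len 1
add t: [s, t] len 2
add b: [s, t, b] len 3
add g: [s, t, b, g] len 4
add t (repeat t, move left end past it): [b, g, t] len 3
add b (repeat b, move left end past it): [g, t, b] len 3
add s: [g, t, b, s] len 4
add p: [g, t, b, s, p] len 5
add b (repeat b, move left end past it): [s, p, b] len 3
add t: [s, p, b, t] len 4
add g: [s, p, b, t, g] len 5
add h: [s, p, b, t, g, h] len 6
add t (repeat t, move left end past it): [g, h, t] len 3
Longest all-distinct length: 6.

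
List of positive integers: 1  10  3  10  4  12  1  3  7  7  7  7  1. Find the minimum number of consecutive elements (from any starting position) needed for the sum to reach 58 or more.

9

Extend right; whenever the sum reaches 58, record the length and shrink from the left:
add 1: running sum 1 < 58
add 10: running sum 11 < 58
add 3: running sum 14 < 58
add 10: running sum 24 < 58
add 4: running sum 28 < 58
add 12: running sum 40 < 58
add 1: running sum 41 < 58
add 3: running sum 44 < 58
add 7: running sum 51 < 58
end 9: [1, 10, 3, 10, 4, 12, 1, 3, 7, 7] sum 58, len 10
end 10: [10, 3, 10, 4, 12, 1, 3, 7, 7, 7] sum 64, len 10
end 11: [10, 4, 12, 1, 3, 7, 7, 7, 7] sum 58, len 9
end 12: [10, 4, 12, 1, 3, 7, 7, 7, 7, 1] sum 59, len 10
Shortest qualifying length: 9.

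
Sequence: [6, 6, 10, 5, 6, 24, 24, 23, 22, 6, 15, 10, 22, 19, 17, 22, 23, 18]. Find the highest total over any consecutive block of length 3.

Window sums for each of the 16 positions:
6 6 10 → sum 22
6 10 5 → sum 21
10 5 6 → sum 21
5 6 24 → sum 35
6 24 24 → sum 54
24 24 23 → sum 71
24 23 22 → sum 69
23 22 6 → sum 51
22 6 15 → sum 43
6 15 10 → sum 31
15 10 22 → sum 47
10 22 19 → sum 51
22 19 17 → sum 58
19 17 22 → sum 58
17 22 23 → sum 62
22 23 18 → sum 63
Highest of these is 71.

71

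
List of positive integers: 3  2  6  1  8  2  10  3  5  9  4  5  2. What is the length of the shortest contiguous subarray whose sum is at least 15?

3

Extend right; whenever the sum reaches 15, record the length and shrink from the left:
add 3: running sum 3 < 15
add 2: running sum 5 < 15
add 6: running sum 11 < 15
add 1: running sum 12 < 15
add 8: shortest ending here [6, 1, 8] sum 15, len 3
add 2: shortest ending here [6, 1, 8, 2] sum 17, len 4
add 10: shortest ending here [8, 2, 10] sum 20, len 3
add 3: shortest ending here [2, 10, 3] sum 15, len 3
add 5: shortest ending here [10, 3, 5] sum 18, len 3
add 9: shortest ending here [3, 5, 9] sum 17, len 3
add 4: shortest ending here [5, 9, 4] sum 18, len 3
add 5: shortest ending here [9, 4, 5] sum 18, len 3
add 2: shortest ending here [9, 4, 5, 2] sum 20, len 4
Shortest qualifying length: 3.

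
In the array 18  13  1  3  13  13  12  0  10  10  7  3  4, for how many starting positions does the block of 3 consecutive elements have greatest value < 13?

18 13 1 → max 18
13 1 3 → max 13
1 3 13 → max 13
3 13 13 → max 13
13 13 12 → max 13
13 12 0 → max 13
12 0 10 → max 12  < 13 ✓
0 10 10 → max 10  < 13 ✓
10 10 7 → max 10  < 13 ✓
10 7 3 → max 10  < 13 ✓
7 3 4 → max 7  < 13 ✓
5 windows satisfy the condition.

5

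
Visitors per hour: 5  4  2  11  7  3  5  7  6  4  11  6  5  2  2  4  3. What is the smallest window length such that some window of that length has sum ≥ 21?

Extend right; whenever the sum reaches 21, record the length and shrink from the left:
add 5: running sum 5 < 21
add 4: running sum 9 < 21
add 2: running sum 11 < 21
add 11: shortest ending here [5, 4, 2, 11] sum 22, len 4
add 7: shortest ending here [4, 2, 11, 7] sum 24, len 4
add 3: shortest ending here [11, 7, 3] sum 21, len 3
add 5: shortest ending here [11, 7, 3, 5] sum 26, len 4
add 7: shortest ending here [7, 3, 5, 7] sum 22, len 4
add 6: shortest ending here [3, 5, 7, 6] sum 21, len 4
add 4: shortest ending here [5, 7, 6, 4] sum 22, len 4
add 11: shortest ending here [6, 4, 11] sum 21, len 3
add 6: shortest ending here [4, 11, 6] sum 21, len 3
add 5: shortest ending here [11, 6, 5] sum 22, len 3
add 2: shortest ending here [11, 6, 5, 2] sum 24, len 4
add 2: shortest ending here [11, 6, 5, 2, 2] sum 26, len 5
add 4: shortest ending here [11, 6, 5, 2, 2, 4] sum 30, len 6
add 3: shortest ending here [6, 5, 2, 2, 4, 3] sum 22, len 6
Shortest qualifying length: 3.

3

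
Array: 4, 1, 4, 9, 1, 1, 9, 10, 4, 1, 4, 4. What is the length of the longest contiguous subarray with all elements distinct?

4

add 4: [4] len 1
add 1: [4, 1] len 2
add 4 (repeat 4, move left end past it): [1, 4] len 2
add 9: [1, 4, 9] len 3
add 1 (repeat 1, move left end past it): [4, 9, 1] len 3
add 1 (repeat 1, move left end past it): [1] len 1
add 9: [1, 9] len 2
add 10: [1, 9, 10] len 3
add 4: [1, 9, 10, 4] len 4
add 1 (repeat 1, move left end past it): [9, 10, 4, 1] len 4
add 4 (repeat 4, move left end past it): [1, 4] len 2
add 4 (repeat 4, move left end past it): [4] len 1
Longest all-distinct length: 4.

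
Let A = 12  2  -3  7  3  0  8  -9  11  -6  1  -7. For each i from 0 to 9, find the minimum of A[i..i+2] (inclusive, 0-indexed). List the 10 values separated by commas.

[12, 2, -3] → min -3
[2, -3, 7] → min -3
[-3, 7, 3] → min -3
[7, 3, 0] → min 0
[3, 0, 8] → min 0
[0, 8, -9] → min -9
[8, -9, 11] → min -9
[-9, 11, -6] → min -9
[11, -6, 1] → min -6
[-6, 1, -7] → min -7

-3, -3, -3, 0, 0, -9, -9, -9, -6, -7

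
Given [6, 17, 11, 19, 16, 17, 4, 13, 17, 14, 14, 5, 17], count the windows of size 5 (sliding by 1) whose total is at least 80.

1

6 17 11 19 16 → sum 69
17 11 19 16 17 → sum 80  ≥ 80 ✓
11 19 16 17 4 → sum 67
19 16 17 4 13 → sum 69
16 17 4 13 17 → sum 67
17 4 13 17 14 → sum 65
4 13 17 14 14 → sum 62
13 17 14 14 5 → sum 63
17 14 14 5 17 → sum 67
1 window satisfy the condition.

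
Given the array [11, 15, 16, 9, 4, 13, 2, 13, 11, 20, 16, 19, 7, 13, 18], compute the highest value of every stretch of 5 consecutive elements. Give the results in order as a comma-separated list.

Sliding a size-5 window across the 15 values:
(11, 15, 16, 9, 4) → max 16
(15, 16, 9, 4, 13) → max 16
(16, 9, 4, 13, 2) → max 16
(9, 4, 13, 2, 13) → max 13
(4, 13, 2, 13, 11) → max 13
(13, 2, 13, 11, 20) → max 20
(2, 13, 11, 20, 16) → max 20
(13, 11, 20, 16, 19) → max 20
(11, 20, 16, 19, 7) → max 20
(20, 16, 19, 7, 13) → max 20
(16, 19, 7, 13, 18) → max 19

16, 16, 16, 13, 13, 20, 20, 20, 20, 20, 19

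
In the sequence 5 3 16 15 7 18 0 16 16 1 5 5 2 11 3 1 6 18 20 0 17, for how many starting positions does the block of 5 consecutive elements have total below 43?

7

(5, 3, 16, 15, 7) → sum 46
(3, 16, 15, 7, 18) → sum 59
(16, 15, 7, 18, 0) → sum 56
(15, 7, 18, 0, 16) → sum 56
(7, 18, 0, 16, 16) → sum 57
(18, 0, 16, 16, 1) → sum 51
(0, 16, 16, 1, 5) → sum 38  < 43 ✓
(16, 16, 1, 5, 5) → sum 43
(16, 1, 5, 5, 2) → sum 29  < 43 ✓
(1, 5, 5, 2, 11) → sum 24  < 43 ✓
(5, 5, 2, 11, 3) → sum 26  < 43 ✓
(5, 2, 11, 3, 1) → sum 22  < 43 ✓
(2, 11, 3, 1, 6) → sum 23  < 43 ✓
(11, 3, 1, 6, 18) → sum 39  < 43 ✓
(3, 1, 6, 18, 20) → sum 48
(1, 6, 18, 20, 0) → sum 45
(6, 18, 20, 0, 17) → sum 61
7 windows satisfy the condition.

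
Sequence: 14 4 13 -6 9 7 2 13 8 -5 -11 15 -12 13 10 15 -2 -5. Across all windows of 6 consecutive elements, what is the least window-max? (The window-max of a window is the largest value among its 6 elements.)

14 4 13 -6 9 7 → max 14
4 13 -6 9 7 2 → max 13
13 -6 9 7 2 13 → max 13
-6 9 7 2 13 8 → max 13
9 7 2 13 8 -5 → max 13
7 2 13 8 -5 -11 → max 13
2 13 8 -5 -11 15 → max 15
13 8 -5 -11 15 -12 → max 15
8 -5 -11 15 -12 13 → max 15
-5 -11 15 -12 13 10 → max 15
-11 15 -12 13 10 15 → max 15
15 -12 13 10 15 -2 → max 15
-12 13 10 15 -2 -5 → max 15
Least of these is 13.

13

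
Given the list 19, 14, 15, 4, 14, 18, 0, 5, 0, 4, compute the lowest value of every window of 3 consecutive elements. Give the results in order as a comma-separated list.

14, 4, 4, 4, 0, 0, 0, 0

[19, 14, 15] → min 14
[14, 15, 4] → min 4
[15, 4, 14] → min 4
[4, 14, 18] → min 4
[14, 18, 0] → min 0
[18, 0, 5] → min 0
[0, 5, 0] → min 0
[5, 0, 4] → min 0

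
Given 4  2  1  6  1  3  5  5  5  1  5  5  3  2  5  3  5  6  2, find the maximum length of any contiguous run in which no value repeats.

4

add 4: [4] len 1
add 2: [4, 2] len 2
add 1: [4, 2, 1] len 3
add 6: [4, 2, 1, 6] len 4
add 1 (repeat 1, move left end past it): [6, 1] len 2
add 3: [6, 1, 3] len 3
add 5: [6, 1, 3, 5] len 4
add 5 (repeat 5, move left end past it): [5] len 1
add 5 (repeat 5, move left end past it): [5] len 1
add 1: [5, 1] len 2
add 5 (repeat 5, move left end past it): [1, 5] len 2
add 5 (repeat 5, move left end past it): [5] len 1
add 3: [5, 3] len 2
add 2: [5, 3, 2] len 3
add 5 (repeat 5, move left end past it): [3, 2, 5] len 3
add 3 (repeat 3, move left end past it): [2, 5, 3] len 3
add 5 (repeat 5, move left end past it): [3, 5] len 2
add 6: [3, 5, 6] len 3
add 2: [3, 5, 6, 2] len 4
Longest all-distinct length: 4.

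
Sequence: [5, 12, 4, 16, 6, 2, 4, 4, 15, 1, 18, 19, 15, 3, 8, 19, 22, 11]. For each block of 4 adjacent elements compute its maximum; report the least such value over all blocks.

6

[5, 12, 4, 16] → max 16
[12, 4, 16, 6] → max 16
[4, 16, 6, 2] → max 16
[16, 6, 2, 4] → max 16
[6, 2, 4, 4] → max 6
[2, 4, 4, 15] → max 15
[4, 4, 15, 1] → max 15
[4, 15, 1, 18] → max 18
[15, 1, 18, 19] → max 19
[1, 18, 19, 15] → max 19
[18, 19, 15, 3] → max 19
[19, 15, 3, 8] → max 19
[15, 3, 8, 19] → max 19
[3, 8, 19, 22] → max 22
[8, 19, 22, 11] → max 22
Least of these is 6.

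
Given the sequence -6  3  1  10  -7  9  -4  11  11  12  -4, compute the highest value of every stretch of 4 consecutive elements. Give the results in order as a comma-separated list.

(-6, 3, 1, 10) → max 10
(3, 1, 10, -7) → max 10
(1, 10, -7, 9) → max 10
(10, -7, 9, -4) → max 10
(-7, 9, -4, 11) → max 11
(9, -4, 11, 11) → max 11
(-4, 11, 11, 12) → max 12
(11, 11, 12, -4) → max 12

10, 10, 10, 10, 11, 11, 12, 12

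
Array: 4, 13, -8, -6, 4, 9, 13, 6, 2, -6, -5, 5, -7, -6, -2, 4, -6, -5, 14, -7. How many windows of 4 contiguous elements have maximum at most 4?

4 13 -8 -6 → max 13
13 -8 -6 4 → max 13
-8 -6 4 9 → max 9
-6 4 9 13 → max 13
4 9 13 6 → max 13
9 13 6 2 → max 13
13 6 2 -6 → max 13
6 2 -6 -5 → max 6
2 -6 -5 5 → max 5
-6 -5 5 -7 → max 5
-5 5 -7 -6 → max 5
5 -7 -6 -2 → max 5
-7 -6 -2 4 → max 4  ≤ 4 ✓
-6 -2 4 -6 → max 4  ≤ 4 ✓
-2 4 -6 -5 → max 4  ≤ 4 ✓
4 -6 -5 14 → max 14
-6 -5 14 -7 → max 14
3 windows satisfy the condition.

3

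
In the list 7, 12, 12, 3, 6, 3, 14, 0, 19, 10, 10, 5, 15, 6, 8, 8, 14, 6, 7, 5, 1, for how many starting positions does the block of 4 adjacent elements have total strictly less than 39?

14

(7, 12, 12, 3) → sum 34  < 39 ✓
(12, 12, 3, 6) → sum 33  < 39 ✓
(12, 3, 6, 3) → sum 24  < 39 ✓
(3, 6, 3, 14) → sum 26  < 39 ✓
(6, 3, 14, 0) → sum 23  < 39 ✓
(3, 14, 0, 19) → sum 36  < 39 ✓
(14, 0, 19, 10) → sum 43
(0, 19, 10, 10) → sum 39
(19, 10, 10, 5) → sum 44
(10, 10, 5, 15) → sum 40
(10, 5, 15, 6) → sum 36  < 39 ✓
(5, 15, 6, 8) → sum 34  < 39 ✓
(15, 6, 8, 8) → sum 37  < 39 ✓
(6, 8, 8, 14) → sum 36  < 39 ✓
(8, 8, 14, 6) → sum 36  < 39 ✓
(8, 14, 6, 7) → sum 35  < 39 ✓
(14, 6, 7, 5) → sum 32  < 39 ✓
(6, 7, 5, 1) → sum 19  < 39 ✓
14 windows satisfy the condition.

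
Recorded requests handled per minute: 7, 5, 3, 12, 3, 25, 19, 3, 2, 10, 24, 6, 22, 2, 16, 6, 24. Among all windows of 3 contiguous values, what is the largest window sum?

52

Each size-3 window and its sum:
7 5 3 → sum 15
5 3 12 → sum 20
3 12 3 → sum 18
12 3 25 → sum 40
3 25 19 → sum 47
25 19 3 → sum 47
19 3 2 → sum 24
3 2 10 → sum 15
2 10 24 → sum 36
10 24 6 → sum 40
24 6 22 → sum 52
6 22 2 → sum 30
22 2 16 → sum 40
2 16 6 → sum 24
16 6 24 → sum 46
Largest of these is 52.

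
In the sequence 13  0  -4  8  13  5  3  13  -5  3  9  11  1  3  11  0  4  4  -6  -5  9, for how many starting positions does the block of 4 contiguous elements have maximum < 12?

13 0 -4 8 → max 13
0 -4 8 13 → max 13
-4 8 13 5 → max 13
8 13 5 3 → max 13
13 5 3 13 → max 13
5 3 13 -5 → max 13
3 13 -5 3 → max 13
13 -5 3 9 → max 13
-5 3 9 11 → max 11  < 12 ✓
3 9 11 1 → max 11  < 12 ✓
9 11 1 3 → max 11  < 12 ✓
11 1 3 11 → max 11  < 12 ✓
1 3 11 0 → max 11  < 12 ✓
3 11 0 4 → max 11  < 12 ✓
11 0 4 4 → max 11  < 12 ✓
0 4 4 -6 → max 4  < 12 ✓
4 4 -6 -5 → max 4  < 12 ✓
4 -6 -5 9 → max 9  < 12 ✓
10 windows satisfy the condition.

10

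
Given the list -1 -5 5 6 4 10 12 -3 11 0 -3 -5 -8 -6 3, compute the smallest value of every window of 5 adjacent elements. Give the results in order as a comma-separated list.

-1 -5 5 6 4 → min -5
-5 5 6 4 10 → min -5
5 6 4 10 12 → min 4
6 4 10 12 -3 → min -3
4 10 12 -3 11 → min -3
10 12 -3 11 0 → min -3
12 -3 11 0 -3 → min -3
-3 11 0 -3 -5 → min -5
11 0 -3 -5 -8 → min -8
0 -3 -5 -8 -6 → min -8
-3 -5 -8 -6 3 → min -8

-5, -5, 4, -3, -3, -3, -3, -5, -8, -8, -8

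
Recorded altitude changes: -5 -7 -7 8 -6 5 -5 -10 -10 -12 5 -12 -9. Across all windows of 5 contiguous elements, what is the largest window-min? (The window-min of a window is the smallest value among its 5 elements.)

Window mins for each of the 9 positions:
(-5, -7, -7, 8, -6) → min -7
(-7, -7, 8, -6, 5) → min -7
(-7, 8, -6, 5, -5) → min -7
(8, -6, 5, -5, -10) → min -10
(-6, 5, -5, -10, -10) → min -10
(5, -5, -10, -10, -12) → min -12
(-5, -10, -10, -12, 5) → min -12
(-10, -10, -12, 5, -12) → min -12
(-10, -12, 5, -12, -9) → min -12
Largest of these is -7.

-7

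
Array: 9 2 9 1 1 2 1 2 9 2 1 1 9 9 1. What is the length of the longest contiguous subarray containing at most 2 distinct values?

5

[9] 1 distinct, len 1
[9, 2] 2 distinct, len 2
[9, 2, 9] 2 distinct, len 3
[9, 1] 2 distinct, len 2
[9, 1, 1] 2 distinct, len 3
[1, 1, 2] 2 distinct, len 3
[1, 1, 2, 1] 2 distinct, len 4
[1, 1, 2, 1, 2] 2 distinct, len 5
[2, 9] 2 distinct, len 2
[2, 9, 2] 2 distinct, len 3
[2, 1] 2 distinct, len 2
[2, 1, 1] 2 distinct, len 3
[1, 1, 9] 2 distinct, len 3
[1, 1, 9, 9] 2 distinct, len 4
[1, 1, 9, 9, 1] 2 distinct, len 5
Longest length with ≤2 distinct: 5.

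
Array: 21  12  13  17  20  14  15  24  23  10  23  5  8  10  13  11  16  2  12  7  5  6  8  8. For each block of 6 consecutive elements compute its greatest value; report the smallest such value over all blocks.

12

Each size-6 window and its max:
(21, 12, 13, 17, 20, 14) → max 21
(12, 13, 17, 20, 14, 15) → max 20
(13, 17, 20, 14, 15, 24) → max 24
(17, 20, 14, 15, 24, 23) → max 24
(20, 14, 15, 24, 23, 10) → max 24
(14, 15, 24, 23, 10, 23) → max 24
(15, 24, 23, 10, 23, 5) → max 24
(24, 23, 10, 23, 5, 8) → max 24
(23, 10, 23, 5, 8, 10) → max 23
(10, 23, 5, 8, 10, 13) → max 23
(23, 5, 8, 10, 13, 11) → max 23
(5, 8, 10, 13, 11, 16) → max 16
(8, 10, 13, 11, 16, 2) → max 16
(10, 13, 11, 16, 2, 12) → max 16
(13, 11, 16, 2, 12, 7) → max 16
(11, 16, 2, 12, 7, 5) → max 16
(16, 2, 12, 7, 5, 6) → max 16
(2, 12, 7, 5, 6, 8) → max 12
(12, 7, 5, 6, 8, 8) → max 12
Smallest of these is 12.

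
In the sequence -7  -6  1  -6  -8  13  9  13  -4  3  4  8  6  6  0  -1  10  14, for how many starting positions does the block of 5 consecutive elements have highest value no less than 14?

1

[-7, -6, 1, -6, -8] → max 1
[-6, 1, -6, -8, 13] → max 13
[1, -6, -8, 13, 9] → max 13
[-6, -8, 13, 9, 13] → max 13
[-8, 13, 9, 13, -4] → max 13
[13, 9, 13, -4, 3] → max 13
[9, 13, -4, 3, 4] → max 13
[13, -4, 3, 4, 8] → max 13
[-4, 3, 4, 8, 6] → max 8
[3, 4, 8, 6, 6] → max 8
[4, 8, 6, 6, 0] → max 8
[8, 6, 6, 0, -1] → max 8
[6, 6, 0, -1, 10] → max 10
[6, 0, -1, 10, 14] → max 14  ≥ 14 ✓
1 window satisfy the condition.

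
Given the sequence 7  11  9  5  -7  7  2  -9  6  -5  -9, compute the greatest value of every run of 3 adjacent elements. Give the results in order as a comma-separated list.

(7, 11, 9) → max 11
(11, 9, 5) → max 11
(9, 5, -7) → max 9
(5, -7, 7) → max 7
(-7, 7, 2) → max 7
(7, 2, -9) → max 7
(2, -9, 6) → max 6
(-9, 6, -5) → max 6
(6, -5, -9) → max 6

11, 11, 9, 7, 7, 7, 6, 6, 6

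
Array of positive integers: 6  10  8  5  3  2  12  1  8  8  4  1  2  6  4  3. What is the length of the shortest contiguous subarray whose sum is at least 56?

9

Extend right; whenever the sum reaches 56, record the length and shrink from the left:
add 6: running sum 6 < 56
add 10: running sum 16 < 56
add 8: running sum 24 < 56
add 5: running sum 29 < 56
add 3: running sum 32 < 56
add 2: running sum 34 < 56
add 12: running sum 46 < 56
add 1: running sum 47 < 56
add 8: running sum 55 < 56
end 9: [10, 8, 5, 3, 2, 12, 1, 8, 8] sum 57, len 9
end 10: [10, 8, 5, 3, 2, 12, 1, 8, 8, 4] sum 61, len 10
end 11: [10, 8, 5, 3, 2, 12, 1, 8, 8, 4, 1] sum 62, len 11
end 12: [10, 8, 5, 3, 2, 12, 1, 8, 8, 4, 1, 2] sum 64, len 12
end 13: [8, 5, 3, 2, 12, 1, 8, 8, 4, 1, 2, 6] sum 60, len 12
end 14: [5, 3, 2, 12, 1, 8, 8, 4, 1, 2, 6, 4] sum 56, len 12
end 15: [5, 3, 2, 12, 1, 8, 8, 4, 1, 2, 6, 4, 3] sum 59, len 13
Shortest qualifying length: 9.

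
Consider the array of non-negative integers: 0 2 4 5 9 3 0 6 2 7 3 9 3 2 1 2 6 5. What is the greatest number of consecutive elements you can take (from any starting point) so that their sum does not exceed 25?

7

Extend to the right; shrink from the left whenever the sum exceeds 25:
add 0: [0] sum 0, len 1
add 2: [0, 2] sum 2, len 2
add 4: [0, 2, 4] sum 6, len 3
add 5: [0, 2, 4, 5] sum 11, len 4
add 9: [0, 2, 4, 5, 9] sum 20, len 5
add 3: [0, 2, 4, 5, 9, 3] sum 23, len 6
add 0: [0, 2, 4, 5, 9, 3, 0] sum 23, len 7
add 6: [5, 9, 3, 0, 6] sum 23, len 5
add 2: [5, 9, 3, 0, 6, 2] sum 25, len 6
add 7: [3, 0, 6, 2, 7] sum 18, len 5
add 3: [3, 0, 6, 2, 7, 3] sum 21, len 6
add 9: [2, 7, 3, 9] sum 21, len 4
add 3: [2, 7, 3, 9, 3] sum 24, len 5
add 2: [7, 3, 9, 3, 2] sum 24, len 5
add 1: [7, 3, 9, 3, 2, 1] sum 25, len 6
add 2: [3, 9, 3, 2, 1, 2] sum 20, len 6
add 6: [9, 3, 2, 1, 2, 6] sum 23, len 6
add 5: [3, 2, 1, 2, 6, 5] sum 19, len 6
Longest length seen: 7.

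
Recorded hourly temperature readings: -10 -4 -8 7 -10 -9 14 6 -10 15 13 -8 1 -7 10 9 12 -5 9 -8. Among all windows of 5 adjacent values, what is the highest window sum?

[-10, -4, -8, 7, -10] → sum -25
[-4, -8, 7, -10, -9] → sum -24
[-8, 7, -10, -9, 14] → sum -6
[7, -10, -9, 14, 6] → sum 8
[-10, -9, 14, 6, -10] → sum -9
[-9, 14, 6, -10, 15] → sum 16
[14, 6, -10, 15, 13] → sum 38
[6, -10, 15, 13, -8] → sum 16
[-10, 15, 13, -8, 1] → sum 11
[15, 13, -8, 1, -7] → sum 14
[13, -8, 1, -7, 10] → sum 9
[-8, 1, -7, 10, 9] → sum 5
[1, -7, 10, 9, 12] → sum 25
[-7, 10, 9, 12, -5] → sum 19
[10, 9, 12, -5, 9] → sum 35
[9, 12, -5, 9, -8] → sum 17
Highest of these is 38.

38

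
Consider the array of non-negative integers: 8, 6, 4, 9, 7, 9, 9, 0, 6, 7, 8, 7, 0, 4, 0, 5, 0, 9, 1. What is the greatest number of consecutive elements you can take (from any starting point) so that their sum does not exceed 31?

8

[8] sum 8 len 1
[8, 6] sum 14 len 2
[8, 6, 4] sum 18 len 3
[8, 6, 4, 9] sum 27 len 4
[6, 4, 9, 7] sum 26 len 4
[4, 9, 7, 9] sum 29 len 4
[7, 9, 9] sum 25 len 3
[7, 9, 9, 0] sum 25 len 4
[7, 9, 9, 0, 6] sum 31 len 5
[9, 9, 0, 6, 7] sum 31 len 5
[9, 0, 6, 7, 8] sum 30 len 5
[0, 6, 7, 8, 7] sum 28 len 5
[0, 6, 7, 8, 7, 0] sum 28 len 6
[7, 8, 7, 0, 4] sum 26 len 5
[7, 8, 7, 0, 4, 0] sum 26 len 6
[7, 8, 7, 0, 4, 0, 5] sum 31 len 7
[7, 8, 7, 0, 4, 0, 5, 0] sum 31 len 8
[7, 0, 4, 0, 5, 0, 9] sum 25 len 7
[7, 0, 4, 0, 5, 0, 9, 1] sum 26 len 8
Longest length seen: 8.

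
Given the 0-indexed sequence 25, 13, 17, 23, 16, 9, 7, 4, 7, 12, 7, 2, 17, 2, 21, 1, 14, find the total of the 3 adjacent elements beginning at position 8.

26

Elements at indices 8..10: 7, 12, 7
sum(7, 12, 7) = 26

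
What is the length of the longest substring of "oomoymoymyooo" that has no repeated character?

3

add o: [o] len 1
add o (repeat o, move left end past it): [o] len 1
add m: [o, m] len 2
add o (repeat o, move left end past it): [m, o] len 2
add y: [m, o, y] len 3
add m (repeat m, move left end past it): [o, y, m] len 3
add o (repeat o, move left end past it): [y, m, o] len 3
add y (repeat y, move left end past it): [m, o, y] len 3
add m (repeat m, move left end past it): [o, y, m] len 3
add y (repeat y, move left end past it): [m, y] len 2
add o: [m, y, o] len 3
add o (repeat o, move left end past it): [o] len 1
add o (repeat o, move left end past it): [o] len 1
Longest all-distinct length: 3.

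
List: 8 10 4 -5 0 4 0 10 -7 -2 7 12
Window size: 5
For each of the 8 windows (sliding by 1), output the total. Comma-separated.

(8, 10, 4, -5, 0) → sum 17
(10, 4, -5, 0, 4) → sum 13
(4, -5, 0, 4, 0) → sum 3
(-5, 0, 4, 0, 10) → sum 9
(0, 4, 0, 10, -7) → sum 7
(4, 0, 10, -7, -2) → sum 5
(0, 10, -7, -2, 7) → sum 8
(10, -7, -2, 7, 12) → sum 20

17, 13, 3, 9, 7, 5, 8, 20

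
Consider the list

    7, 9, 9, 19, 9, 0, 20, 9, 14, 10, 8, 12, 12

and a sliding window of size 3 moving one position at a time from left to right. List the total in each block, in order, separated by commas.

25, 37, 37, 28, 29, 29, 43, 33, 32, 30, 32

(7, 9, 9) → sum 25
(9, 9, 19) → sum 37
(9, 19, 9) → sum 37
(19, 9, 0) → sum 28
(9, 0, 20) → sum 29
(0, 20, 9) → sum 29
(20, 9, 14) → sum 43
(9, 14, 10) → sum 33
(14, 10, 8) → sum 32
(10, 8, 12) → sum 30
(8, 12, 12) → sum 32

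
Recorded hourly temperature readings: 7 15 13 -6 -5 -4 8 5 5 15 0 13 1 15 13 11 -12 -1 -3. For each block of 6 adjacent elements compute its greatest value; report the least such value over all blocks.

Each size-6 window and its max:
[7, 15, 13, -6, -5, -4] → max 15
[15, 13, -6, -5, -4, 8] → max 15
[13, -6, -5, -4, 8, 5] → max 13
[-6, -5, -4, 8, 5, 5] → max 8
[-5, -4, 8, 5, 5, 15] → max 15
[-4, 8, 5, 5, 15, 0] → max 15
[8, 5, 5, 15, 0, 13] → max 15
[5, 5, 15, 0, 13, 1] → max 15
[5, 15, 0, 13, 1, 15] → max 15
[15, 0, 13, 1, 15, 13] → max 15
[0, 13, 1, 15, 13, 11] → max 15
[13, 1, 15, 13, 11, -12] → max 15
[1, 15, 13, 11, -12, -1] → max 15
[15, 13, 11, -12, -1, -3] → max 15
Least of these is 8.

8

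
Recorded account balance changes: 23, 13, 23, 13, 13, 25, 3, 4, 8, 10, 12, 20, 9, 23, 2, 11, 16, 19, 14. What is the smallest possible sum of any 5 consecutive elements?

(23, 13, 23, 13, 13) → sum 85
(13, 23, 13, 13, 25) → sum 87
(23, 13, 13, 25, 3) → sum 77
(13, 13, 25, 3, 4) → sum 58
(13, 25, 3, 4, 8) → sum 53
(25, 3, 4, 8, 10) → sum 50
(3, 4, 8, 10, 12) → sum 37
(4, 8, 10, 12, 20) → sum 54
(8, 10, 12, 20, 9) → sum 59
(10, 12, 20, 9, 23) → sum 74
(12, 20, 9, 23, 2) → sum 66
(20, 9, 23, 2, 11) → sum 65
(9, 23, 2, 11, 16) → sum 61
(23, 2, 11, 16, 19) → sum 71
(2, 11, 16, 19, 14) → sum 62
Smallest of these is 37.

37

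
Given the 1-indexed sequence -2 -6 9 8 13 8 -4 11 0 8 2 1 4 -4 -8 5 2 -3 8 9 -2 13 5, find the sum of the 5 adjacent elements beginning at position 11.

-5

Elements at indices 11..15: 2, 1, 4, -4, -8
sum(2, 1, 4, -4, -8) = -5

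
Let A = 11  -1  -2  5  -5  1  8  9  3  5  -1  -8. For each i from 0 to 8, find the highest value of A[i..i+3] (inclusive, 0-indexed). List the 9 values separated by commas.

Sliding a size-4 window across the 12 values:
[11, -1, -2, 5] → max 11
[-1, -2, 5, -5] → max 5
[-2, 5, -5, 1] → max 5
[5, -5, 1, 8] → max 8
[-5, 1, 8, 9] → max 9
[1, 8, 9, 3] → max 9
[8, 9, 3, 5] → max 9
[9, 3, 5, -1] → max 9
[3, 5, -1, -8] → max 5

11, 5, 5, 8, 9, 9, 9, 9, 5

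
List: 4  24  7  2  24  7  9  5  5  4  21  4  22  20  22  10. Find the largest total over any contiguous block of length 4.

74

[4, 24, 7, 2] → sum 37
[24, 7, 2, 24] → sum 57
[7, 2, 24, 7] → sum 40
[2, 24, 7, 9] → sum 42
[24, 7, 9, 5] → sum 45
[7, 9, 5, 5] → sum 26
[9, 5, 5, 4] → sum 23
[5, 5, 4, 21] → sum 35
[5, 4, 21, 4] → sum 34
[4, 21, 4, 22] → sum 51
[21, 4, 22, 20] → sum 67
[4, 22, 20, 22] → sum 68
[22, 20, 22, 10] → sum 74
Largest of these is 74.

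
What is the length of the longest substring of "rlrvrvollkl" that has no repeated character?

4

[r] len 1
[r, l] len 2
[l, r] len 2
[l, r, v] len 3
[v, r] len 2
[r, v] len 2
[r, v, o] len 3
[r, v, o, l] len 4
[l] len 1
[l, k] len 2
[k, l] len 2
Longest all-distinct length: 4.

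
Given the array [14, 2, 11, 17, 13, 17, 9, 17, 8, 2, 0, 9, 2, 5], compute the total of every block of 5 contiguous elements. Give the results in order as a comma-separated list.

Sliding a size-5 window across the 14 values:
14 2 11 17 13 → sum 57
2 11 17 13 17 → sum 60
11 17 13 17 9 → sum 67
17 13 17 9 17 → sum 73
13 17 9 17 8 → sum 64
17 9 17 8 2 → sum 53
9 17 8 2 0 → sum 36
17 8 2 0 9 → sum 36
8 2 0 9 2 → sum 21
2 0 9 2 5 → sum 18

57, 60, 67, 73, 64, 53, 36, 36, 21, 18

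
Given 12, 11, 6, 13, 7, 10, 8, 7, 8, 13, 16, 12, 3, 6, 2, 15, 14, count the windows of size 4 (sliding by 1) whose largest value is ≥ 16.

(12, 11, 6, 13) → max 13
(11, 6, 13, 7) → max 13
(6, 13, 7, 10) → max 13
(13, 7, 10, 8) → max 13
(7, 10, 8, 7) → max 10
(10, 8, 7, 8) → max 10
(8, 7, 8, 13) → max 13
(7, 8, 13, 16) → max 16  ≥ 16 ✓
(8, 13, 16, 12) → max 16  ≥ 16 ✓
(13, 16, 12, 3) → max 16  ≥ 16 ✓
(16, 12, 3, 6) → max 16  ≥ 16 ✓
(12, 3, 6, 2) → max 12
(3, 6, 2, 15) → max 15
(6, 2, 15, 14) → max 15
4 windows satisfy the condition.

4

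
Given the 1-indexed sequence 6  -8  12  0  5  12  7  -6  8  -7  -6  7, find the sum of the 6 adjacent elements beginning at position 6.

Elements at indices 6..11: 12, 7, -6, 8, -7, -6
sum(12, 7, -6, 8, -7, -6) = 8

8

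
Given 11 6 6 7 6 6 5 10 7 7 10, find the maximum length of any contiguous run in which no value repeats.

4

[11] len 1
[11, 6] len 2
[6] len 1
[6, 7] len 2
[7, 6] len 2
[6] len 1
[6, 5] len 2
[6, 5, 10] len 3
[6, 5, 10, 7] len 4
[7] len 1
[7, 10] len 2
Longest all-distinct length: 4.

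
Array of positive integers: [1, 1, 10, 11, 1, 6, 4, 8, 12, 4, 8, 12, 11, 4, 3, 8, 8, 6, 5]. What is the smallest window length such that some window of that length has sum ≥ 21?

add 1: running sum 1 < 21
add 1: running sum 2 < 21
add 10: running sum 12 < 21
add 11: shortest ending here [10, 11] sum 21, len 2
add 1: shortest ending here [10, 11, 1] sum 22, len 3
add 6: shortest ending here [10, 11, 1, 6] sum 28, len 4
add 4: shortest ending here [11, 1, 6, 4] sum 22, len 4
add 8: shortest ending here [11, 1, 6, 4, 8] sum 30, len 5
add 12: shortest ending here [4, 8, 12] sum 24, len 3
add 4: shortest ending here [8, 12, 4] sum 24, len 3
add 8: shortest ending here [12, 4, 8] sum 24, len 3
add 12: shortest ending here [4, 8, 12] sum 24, len 3
add 11: shortest ending here [12, 11] sum 23, len 2
add 4: shortest ending here [12, 11, 4] sum 27, len 3
add 3: shortest ending here [12, 11, 4, 3] sum 30, len 4
add 8: shortest ending here [11, 4, 3, 8] sum 26, len 4
add 8: shortest ending here [4, 3, 8, 8] sum 23, len 4
add 6: shortest ending here [8, 8, 6] sum 22, len 3
add 5: shortest ending here [8, 8, 6, 5] sum 27, len 4
Shortest qualifying length: 2.

2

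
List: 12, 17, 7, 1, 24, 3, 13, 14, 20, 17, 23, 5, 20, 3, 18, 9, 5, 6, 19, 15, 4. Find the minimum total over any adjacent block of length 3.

20

(12, 17, 7) → sum 36
(17, 7, 1) → sum 25
(7, 1, 24) → sum 32
(1, 24, 3) → sum 28
(24, 3, 13) → sum 40
(3, 13, 14) → sum 30
(13, 14, 20) → sum 47
(14, 20, 17) → sum 51
(20, 17, 23) → sum 60
(17, 23, 5) → sum 45
(23, 5, 20) → sum 48
(5, 20, 3) → sum 28
(20, 3, 18) → sum 41
(3, 18, 9) → sum 30
(18, 9, 5) → sum 32
(9, 5, 6) → sum 20
(5, 6, 19) → sum 30
(6, 19, 15) → sum 40
(19, 15, 4) → sum 38
Minimum of these is 20.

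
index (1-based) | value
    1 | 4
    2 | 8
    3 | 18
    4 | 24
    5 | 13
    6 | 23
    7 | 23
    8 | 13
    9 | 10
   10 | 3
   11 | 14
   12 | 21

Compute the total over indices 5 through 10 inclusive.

85

Elements at indices 5..10: 13, 23, 23, 13, 10, 3
sum(13, 23, 23, 13, 10, 3) = 85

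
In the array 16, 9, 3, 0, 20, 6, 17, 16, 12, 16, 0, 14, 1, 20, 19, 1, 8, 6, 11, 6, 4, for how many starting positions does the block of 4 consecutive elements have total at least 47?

5

[16, 9, 3, 0] → sum 28
[9, 3, 0, 20] → sum 32
[3, 0, 20, 6] → sum 29
[0, 20, 6, 17] → sum 43
[20, 6, 17, 16] → sum 59  ≥ 47 ✓
[6, 17, 16, 12] → sum 51  ≥ 47 ✓
[17, 16, 12, 16] → sum 61  ≥ 47 ✓
[16, 12, 16, 0] → sum 44
[12, 16, 0, 14] → sum 42
[16, 0, 14, 1] → sum 31
[0, 14, 1, 20] → sum 35
[14, 1, 20, 19] → sum 54  ≥ 47 ✓
[1, 20, 19, 1] → sum 41
[20, 19, 1, 8] → sum 48  ≥ 47 ✓
[19, 1, 8, 6] → sum 34
[1, 8, 6, 11] → sum 26
[8, 6, 11, 6] → sum 31
[6, 11, 6, 4] → sum 27
5 windows satisfy the condition.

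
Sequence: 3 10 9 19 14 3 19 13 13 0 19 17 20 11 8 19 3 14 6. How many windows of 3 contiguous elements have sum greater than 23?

15

[3, 10, 9] → sum 22
[10, 9, 19] → sum 38  > 23 ✓
[9, 19, 14] → sum 42  > 23 ✓
[19, 14, 3] → sum 36  > 23 ✓
[14, 3, 19] → sum 36  > 23 ✓
[3, 19, 13] → sum 35  > 23 ✓
[19, 13, 13] → sum 45  > 23 ✓
[13, 13, 0] → sum 26  > 23 ✓
[13, 0, 19] → sum 32  > 23 ✓
[0, 19, 17] → sum 36  > 23 ✓
[19, 17, 20] → sum 56  > 23 ✓
[17, 20, 11] → sum 48  > 23 ✓
[20, 11, 8] → sum 39  > 23 ✓
[11, 8, 19] → sum 38  > 23 ✓
[8, 19, 3] → sum 30  > 23 ✓
[19, 3, 14] → sum 36  > 23 ✓
[3, 14, 6] → sum 23
15 windows satisfy the condition.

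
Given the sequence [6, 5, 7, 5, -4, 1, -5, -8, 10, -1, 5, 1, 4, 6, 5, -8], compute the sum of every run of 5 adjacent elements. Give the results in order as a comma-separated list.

Sliding a size-5 window across the 16 values:
6 5 7 5 -4 → sum 19
5 7 5 -4 1 → sum 14
7 5 -4 1 -5 → sum 4
5 -4 1 -5 -8 → sum -11
-4 1 -5 -8 10 → sum -6
1 -5 -8 10 -1 → sum -3
-5 -8 10 -1 5 → sum 1
-8 10 -1 5 1 → sum 7
10 -1 5 1 4 → sum 19
-1 5 1 4 6 → sum 15
5 1 4 6 5 → sum 21
1 4 6 5 -8 → sum 8

19, 14, 4, -11, -6, -3, 1, 7, 19, 15, 21, 8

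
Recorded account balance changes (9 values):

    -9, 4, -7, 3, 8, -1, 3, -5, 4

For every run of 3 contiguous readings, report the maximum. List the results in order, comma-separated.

4, 4, 8, 8, 8, 3, 4

(-9, 4, -7) → max 4
(4, -7, 3) → max 4
(-7, 3, 8) → max 8
(3, 8, -1) → max 8
(8, -1, 3) → max 8
(-1, 3, -5) → max 3
(3, -5, 4) → max 4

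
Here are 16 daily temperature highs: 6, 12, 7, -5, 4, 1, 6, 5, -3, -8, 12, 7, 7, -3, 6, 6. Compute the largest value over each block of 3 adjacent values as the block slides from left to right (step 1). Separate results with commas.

12, 12, 7, 4, 6, 6, 6, 5, 12, 12, 12, 7, 7, 6

[6, 12, 7] → max 12
[12, 7, -5] → max 12
[7, -5, 4] → max 7
[-5, 4, 1] → max 4
[4, 1, 6] → max 6
[1, 6, 5] → max 6
[6, 5, -3] → max 6
[5, -3, -8] → max 5
[-3, -8, 12] → max 12
[-8, 12, 7] → max 12
[12, 7, 7] → max 12
[7, 7, -3] → max 7
[7, -3, 6] → max 7
[-3, 6, 6] → max 6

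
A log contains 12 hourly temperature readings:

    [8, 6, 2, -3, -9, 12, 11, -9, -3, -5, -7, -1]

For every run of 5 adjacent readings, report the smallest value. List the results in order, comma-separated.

[8, 6, 2, -3, -9] → min -9
[6, 2, -3, -9, 12] → min -9
[2, -3, -9, 12, 11] → min -9
[-3, -9, 12, 11, -9] → min -9
[-9, 12, 11, -9, -3] → min -9
[12, 11, -9, -3, -5] → min -9
[11, -9, -3, -5, -7] → min -9
[-9, -3, -5, -7, -1] → min -9

-9, -9, -9, -9, -9, -9, -9, -9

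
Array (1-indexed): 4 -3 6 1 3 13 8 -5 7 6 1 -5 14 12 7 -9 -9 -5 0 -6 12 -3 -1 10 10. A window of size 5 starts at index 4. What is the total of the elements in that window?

20

Elements at indices 4..8: 1, 3, 13, 8, -5
sum(1, 3, 13, 8, -5) = 20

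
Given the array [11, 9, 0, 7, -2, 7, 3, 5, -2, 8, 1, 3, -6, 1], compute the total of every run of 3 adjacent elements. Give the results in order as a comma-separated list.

20, 16, 5, 12, 8, 15, 6, 11, 7, 12, -2, -2

(11, 9, 0) → sum 20
(9, 0, 7) → sum 16
(0, 7, -2) → sum 5
(7, -2, 7) → sum 12
(-2, 7, 3) → sum 8
(7, 3, 5) → sum 15
(3, 5, -2) → sum 6
(5, -2, 8) → sum 11
(-2, 8, 1) → sum 7
(8, 1, 3) → sum 12
(1, 3, -6) → sum -2
(3, -6, 1) → sum -2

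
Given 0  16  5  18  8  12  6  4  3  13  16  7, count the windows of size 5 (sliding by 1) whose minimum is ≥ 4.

3

(0, 16, 5, 18, 8) → min 0
(16, 5, 18, 8, 12) → min 5  ≥ 4 ✓
(5, 18, 8, 12, 6) → min 5  ≥ 4 ✓
(18, 8, 12, 6, 4) → min 4  ≥ 4 ✓
(8, 12, 6, 4, 3) → min 3
(12, 6, 4, 3, 13) → min 3
(6, 4, 3, 13, 16) → min 3
(4, 3, 13, 16, 7) → min 3
3 windows satisfy the condition.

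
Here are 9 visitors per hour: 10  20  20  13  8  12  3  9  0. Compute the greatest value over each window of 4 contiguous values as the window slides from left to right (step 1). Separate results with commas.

20, 20, 20, 13, 12, 12

10 20 20 13 → max 20
20 20 13 8 → max 20
20 13 8 12 → max 20
13 8 12 3 → max 13
8 12 3 9 → max 12
12 3 9 0 → max 12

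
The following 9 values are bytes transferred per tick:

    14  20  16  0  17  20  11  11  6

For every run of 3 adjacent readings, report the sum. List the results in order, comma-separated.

Sliding a size-3 window across the 9 values:
14 20 16 → sum 50
20 16 0 → sum 36
16 0 17 → sum 33
0 17 20 → sum 37
17 20 11 → sum 48
20 11 11 → sum 42
11 11 6 → sum 28

50, 36, 33, 37, 48, 42, 28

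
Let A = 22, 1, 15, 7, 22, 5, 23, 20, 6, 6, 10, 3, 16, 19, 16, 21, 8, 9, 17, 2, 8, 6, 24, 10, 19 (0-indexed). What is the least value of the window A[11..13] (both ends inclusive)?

3

Elements at indices 11..13: 3, 16, 19
min(3, 16, 19) = 3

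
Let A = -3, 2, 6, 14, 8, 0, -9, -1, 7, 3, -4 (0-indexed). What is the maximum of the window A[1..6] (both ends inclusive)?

14

Elements at indices 1..6: 2, 6, 14, 8, 0, -9
max(2, 6, 14, 8, 0, -9) = 14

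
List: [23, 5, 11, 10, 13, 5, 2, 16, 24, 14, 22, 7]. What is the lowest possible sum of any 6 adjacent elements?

46

Window sums for each of the 7 positions:
[23, 5, 11, 10, 13, 5] → sum 67
[5, 11, 10, 13, 5, 2] → sum 46
[11, 10, 13, 5, 2, 16] → sum 57
[10, 13, 5, 2, 16, 24] → sum 70
[13, 5, 2, 16, 24, 14] → sum 74
[5, 2, 16, 24, 14, 22] → sum 83
[2, 16, 24, 14, 22, 7] → sum 85
Lowest of these is 46.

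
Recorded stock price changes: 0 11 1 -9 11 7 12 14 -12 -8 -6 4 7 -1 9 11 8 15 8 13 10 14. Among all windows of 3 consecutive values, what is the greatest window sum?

37

(0, 11, 1) → sum 12
(11, 1, -9) → sum 3
(1, -9, 11) → sum 3
(-9, 11, 7) → sum 9
(11, 7, 12) → sum 30
(7, 12, 14) → sum 33
(12, 14, -12) → sum 14
(14, -12, -8) → sum -6
(-12, -8, -6) → sum -26
(-8, -6, 4) → sum -10
(-6, 4, 7) → sum 5
(4, 7, -1) → sum 10
(7, -1, 9) → sum 15
(-1, 9, 11) → sum 19
(9, 11, 8) → sum 28
(11, 8, 15) → sum 34
(8, 15, 8) → sum 31
(15, 8, 13) → sum 36
(8, 13, 10) → sum 31
(13, 10, 14) → sum 37
Greatest of these is 37.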